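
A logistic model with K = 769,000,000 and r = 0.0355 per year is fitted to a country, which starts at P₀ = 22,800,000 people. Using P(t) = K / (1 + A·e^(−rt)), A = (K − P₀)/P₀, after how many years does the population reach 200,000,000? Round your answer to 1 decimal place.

t ≈ 68.8 years

A = (769000000 − 22800000)/22800000 = 32.72807
200000000 = 769000000/(1 + 32.72807·e^(−0.0355t)) → 1 + 32.72807·e^(−0.0355t) = 3.845
e^(−0.0355t) = 0.086928 → t = ln(11.50372)/0.0355 = 2.44267/0.0355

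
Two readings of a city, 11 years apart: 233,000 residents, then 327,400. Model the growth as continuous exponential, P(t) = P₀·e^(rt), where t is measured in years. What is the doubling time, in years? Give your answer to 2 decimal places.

doubling time ≈ 22.42 years

r = ln(327400/233000) / 11 = ln(1.40515) / 11 ≈ 0.030922 per year
doubling time = ln 2 / |r| = 0.69315 / 0.030922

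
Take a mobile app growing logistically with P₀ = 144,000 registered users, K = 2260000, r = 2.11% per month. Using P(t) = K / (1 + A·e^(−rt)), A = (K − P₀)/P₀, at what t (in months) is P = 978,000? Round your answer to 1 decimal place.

A = (2260000 − 144000)/144000 = 14.69444
978000 = 2260000/(1 + 14.69444·e^(−0.0211t)) → 1 + 14.69444·e^(−0.0211t) = 2.31084
e^(−0.0211t) = 0.089206 → t = ln(11.20996)/0.0211 = 2.4168/0.0211

t ≈ 114.5 months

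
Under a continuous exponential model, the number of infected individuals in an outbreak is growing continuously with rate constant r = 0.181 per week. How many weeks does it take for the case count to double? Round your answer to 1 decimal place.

doubling time ≈ 3.8 weeks

doubling time = ln(2) / |r| = 0.69315 / 0.181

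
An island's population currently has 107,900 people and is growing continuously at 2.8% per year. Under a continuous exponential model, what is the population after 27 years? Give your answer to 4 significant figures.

≈ 229,800 people

P(27) = 107900 · e^(0.028·27) = 107900 · e^(0.756)
= 107900 · 2.12974 ≈ 229798.97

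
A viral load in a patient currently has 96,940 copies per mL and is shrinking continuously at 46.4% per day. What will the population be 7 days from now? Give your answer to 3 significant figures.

≈ 3,770 copies per mL

P(7) = 96940 · e^(-0.464·7) = 96940 · e^(-3.248)
= 96940 · 0.03885 ≈ 3766.3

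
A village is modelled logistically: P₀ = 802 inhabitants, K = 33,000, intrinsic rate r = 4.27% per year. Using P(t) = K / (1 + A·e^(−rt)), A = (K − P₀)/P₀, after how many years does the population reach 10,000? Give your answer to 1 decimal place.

t ≈ 67.0 years

A = (33000 − 802)/802 = 40.14713
10000 = 33000/(1 + 40.14713·e^(−0.0427t)) → 1 + 40.14713·e^(−0.0427t) = 3.3
e^(−0.0427t) = 0.057289 → t = ln(17.45527)/0.0427 = 2.85964/0.0427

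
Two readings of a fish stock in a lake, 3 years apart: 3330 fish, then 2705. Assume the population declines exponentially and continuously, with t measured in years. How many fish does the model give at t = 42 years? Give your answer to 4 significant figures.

≈ 181.4 fish

r = ln(2705/3330) / 3 ≈ -0.06929 per year
P(42) = 3330 · e^(-0.06929·42) = 3330 · 0.05447 ≈ 181.37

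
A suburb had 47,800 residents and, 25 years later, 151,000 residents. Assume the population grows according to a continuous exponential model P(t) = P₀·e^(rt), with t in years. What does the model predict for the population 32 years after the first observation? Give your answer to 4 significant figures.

r = ln(151000/47800) / 25 ≈ 0.04601 per year
P(32) = 47800 · e^(0.04601·32) = 47800 · 4.35936 ≈ 208377.43

≈ 208,400 residents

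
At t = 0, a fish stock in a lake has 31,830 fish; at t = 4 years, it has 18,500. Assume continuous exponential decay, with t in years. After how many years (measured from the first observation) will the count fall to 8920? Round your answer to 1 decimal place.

r = ln(18500/31830) / 4 ≈ -0.13566 per year
t = ln(8920/31830) / r = -1.27211 / -0.13566 ≈ 9.377

t ≈ 9.4 years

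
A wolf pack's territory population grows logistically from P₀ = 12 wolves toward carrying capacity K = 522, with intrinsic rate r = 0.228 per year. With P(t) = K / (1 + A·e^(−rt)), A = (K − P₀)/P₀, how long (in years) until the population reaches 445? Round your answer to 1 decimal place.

A = (522 − 12)/12 = 42.5
445 = 522/(1 + 42.5·e^(−0.228t)) → 1 + 42.5·e^(−0.228t) = 1.17303
e^(−0.228t) = 0.004071 → t = ln(245.61688)/0.228 = 5.50377/0.228

t ≈ 24.1 years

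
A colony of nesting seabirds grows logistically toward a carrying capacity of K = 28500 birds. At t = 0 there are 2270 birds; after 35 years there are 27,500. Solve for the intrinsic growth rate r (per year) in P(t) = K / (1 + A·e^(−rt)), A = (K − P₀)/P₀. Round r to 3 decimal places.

A = (28500 − 2270)/2270 = 11.55507
27500 = 28500/(1 + 11.55507·e^(−r·35)) → e^(−35r) = (1.03636 − 1)/11.55507 = 0.003147
r = −ln(0.003147)/35 = 5.76131/35

r ≈ 0.165 per year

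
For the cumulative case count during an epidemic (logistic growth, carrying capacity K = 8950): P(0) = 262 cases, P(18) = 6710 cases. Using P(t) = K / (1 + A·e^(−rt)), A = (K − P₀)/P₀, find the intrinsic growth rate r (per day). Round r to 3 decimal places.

r ≈ 0.255 per day

A = (8950 − 262)/262 = 33.16031
6710 = 8950/(1 + 33.16031·e^(−r·18)) → e^(−18r) = (1.33383 − 1)/33.16031 = 0.010067
r = −ln(0.010067)/18 = 4.59848/18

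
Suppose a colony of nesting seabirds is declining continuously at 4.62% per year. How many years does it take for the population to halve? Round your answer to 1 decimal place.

half-life ≈ 15.0 years

half-life = ln(2) / |r| = 0.69315 / 0.0462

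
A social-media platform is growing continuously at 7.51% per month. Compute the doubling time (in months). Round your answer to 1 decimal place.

doubling time = ln(2) / |r| = 0.69315 / 0.0751

doubling time ≈ 9.2 months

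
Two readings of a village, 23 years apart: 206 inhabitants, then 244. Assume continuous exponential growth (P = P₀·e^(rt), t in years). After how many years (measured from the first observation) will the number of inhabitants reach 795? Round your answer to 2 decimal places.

r = ln(244/206) / 23 ≈ 0.007361 per year
t = ln(795/206) / r = 1.35047 / 0.007361 ≈ 183.474

t ≈ 183.47 years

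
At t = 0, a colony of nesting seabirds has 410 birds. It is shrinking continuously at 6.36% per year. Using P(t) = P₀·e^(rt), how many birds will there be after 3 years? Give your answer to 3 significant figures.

P(3) = 410 · e^(-0.0636·3) = 410 · e^(-0.1908)
= 410 · 0.8263 ≈ 338.78

≈ 339 birds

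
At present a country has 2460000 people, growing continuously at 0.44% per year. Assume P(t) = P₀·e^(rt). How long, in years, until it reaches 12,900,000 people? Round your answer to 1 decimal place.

t ≈ 376.6 years

12900000 = 2460000 · e^(0.0044·t)
t = ln(12900000/2460000) / 0.0044 = ln(5.2439) / 0.0044 = 1.65707 / 0.0044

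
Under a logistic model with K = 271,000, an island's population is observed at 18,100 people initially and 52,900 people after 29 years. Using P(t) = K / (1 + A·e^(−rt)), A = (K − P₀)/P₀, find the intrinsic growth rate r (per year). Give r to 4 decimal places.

A = (271000 − 18100)/18100 = 13.97238
52900 = 271000/(1 + 13.97238·e^(−r·29)) → e^(−29r) = (5.12287 − 1)/13.97238 = 0.295073
r = −ln(0.295073)/29 = 1.22053/29

r ≈ 0.0421 per year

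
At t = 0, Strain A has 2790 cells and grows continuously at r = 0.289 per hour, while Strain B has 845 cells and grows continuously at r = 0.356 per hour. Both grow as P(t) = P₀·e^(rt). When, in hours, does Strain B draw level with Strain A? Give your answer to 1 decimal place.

t ≈ 17.8 hours

2790·e^(0.289t) = 845·e^(0.356t)
2790/845 = e^((0.356 − 0.289)t) → ln(3.30178) = 0.067·t
t = 1.19446 / 0.067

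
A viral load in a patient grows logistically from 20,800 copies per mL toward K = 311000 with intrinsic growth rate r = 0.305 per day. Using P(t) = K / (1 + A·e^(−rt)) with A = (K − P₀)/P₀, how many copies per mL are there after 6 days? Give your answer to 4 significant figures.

A = (311000 − 20800)/20800 = 13.95192
P(6) = 311000 / (1 + 13.95192·e^(−0.305·6)) = 311000 / (1 + 13.95192·0.160414)
= 311000 / 3.23808 ≈ 96044.64

≈ 96,040 copies per mL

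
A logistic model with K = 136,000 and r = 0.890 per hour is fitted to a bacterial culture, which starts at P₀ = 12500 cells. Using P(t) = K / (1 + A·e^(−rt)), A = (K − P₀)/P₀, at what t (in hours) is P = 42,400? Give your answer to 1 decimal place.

A = (136000 − 12500)/12500 = 9.88
42400 = 136000/(1 + 9.88·e^(−0.89t)) → 1 + 9.88·e^(−0.89t) = 3.20755
e^(−0.89t) = 0.223436 → t = ln(4.47556)/0.89 = 1.49863/0.89

t ≈ 1.7 hours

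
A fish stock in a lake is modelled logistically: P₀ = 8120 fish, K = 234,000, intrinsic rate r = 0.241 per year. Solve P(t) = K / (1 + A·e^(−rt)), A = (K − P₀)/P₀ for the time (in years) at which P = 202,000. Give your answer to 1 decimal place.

t ≈ 21.4 years

A = (234000 − 8120)/8120 = 27.81773
202000 = 234000/(1 + 27.81773·e^(−0.241t)) → 1 + 27.81773·e^(−0.241t) = 1.15842
e^(−0.241t) = 0.005695 → t = ln(175.59945)/0.241 = 5.16821/0.241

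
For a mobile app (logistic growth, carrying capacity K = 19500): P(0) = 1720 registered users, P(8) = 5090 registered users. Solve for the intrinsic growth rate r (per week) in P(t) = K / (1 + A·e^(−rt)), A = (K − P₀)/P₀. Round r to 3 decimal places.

r ≈ 0.162 per week

A = (19500 − 1720)/1720 = 10.33721
5090 = 19500/(1 + 10.33721·e^(−r·8)) → e^(−8r) = (3.83104 − 1)/10.33721 = 0.273869
r = −ln(0.273869)/8 = 1.29511/8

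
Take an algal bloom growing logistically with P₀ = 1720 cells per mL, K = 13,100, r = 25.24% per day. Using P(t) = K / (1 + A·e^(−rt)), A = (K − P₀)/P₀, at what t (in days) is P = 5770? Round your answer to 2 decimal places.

A = (13100 − 1720)/1720 = 6.61628
5770 = 13100/(1 + 6.61628·e^(−0.2524t)) → 1 + 6.61628·e^(−0.2524t) = 2.27036
e^(−0.2524t) = 0.192006 → t = ln(5.20818)/0.2524 = 1.65023/0.2524

t ≈ 6.54 days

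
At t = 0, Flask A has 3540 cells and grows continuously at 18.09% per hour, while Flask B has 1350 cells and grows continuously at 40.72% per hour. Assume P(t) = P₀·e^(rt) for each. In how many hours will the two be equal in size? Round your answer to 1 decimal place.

t ≈ 4.3 hours

3540·e^(0.1809t) = 1350·e^(0.4072t)
3540/1350 = e^((0.4072 − 0.1809)t) → ln(2.62222) = 0.2263·t
t = 0.96402 / 0.2263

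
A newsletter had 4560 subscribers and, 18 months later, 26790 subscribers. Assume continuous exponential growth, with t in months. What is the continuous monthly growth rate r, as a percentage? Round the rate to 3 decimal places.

r ≈ 9.837% per month

26790 = 4560 · e^(r·18)
e^(18r) = 26790/4560 = 5.875
r = ln(5.875) / 18 = 1.77071 / 18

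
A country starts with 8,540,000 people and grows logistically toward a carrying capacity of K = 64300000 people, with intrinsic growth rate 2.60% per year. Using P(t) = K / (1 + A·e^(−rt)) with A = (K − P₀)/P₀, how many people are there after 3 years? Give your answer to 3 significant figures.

≈ 9,130,000 people

A = (64300000 − 8540000)/8540000 = 6.52927
P(3) = 64300000 / (1 + 6.52927·e^(−0.026·3)) = 64300000 / (1 + 6.52927·0.924964)
= 64300000 / 7.03935 ≈ 9134371.05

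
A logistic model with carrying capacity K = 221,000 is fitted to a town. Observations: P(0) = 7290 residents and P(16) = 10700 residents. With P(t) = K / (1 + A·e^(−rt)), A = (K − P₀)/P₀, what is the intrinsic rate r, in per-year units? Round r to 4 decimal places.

A = (221000 − 7290)/7290 = 29.3155
10700 = 221000/(1 + 29.3155·e^(−r·16)) → e^(−16r) = (20.65421 − 1)/29.3155 = 0.670437
r = −ln(0.670437)/16 = 0.39983/16

r ≈ 0.0250 per year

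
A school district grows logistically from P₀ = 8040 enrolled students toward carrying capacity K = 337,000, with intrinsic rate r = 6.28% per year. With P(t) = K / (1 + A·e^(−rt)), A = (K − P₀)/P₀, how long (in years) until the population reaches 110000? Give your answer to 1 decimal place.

A = (337000 − 8040)/8040 = 40.91542
110000 = 337000/(1 + 40.91542·e^(−0.0628t)) → 1 + 40.91542·e^(−0.0628t) = 3.06364
e^(−0.0628t) = 0.050437 → t = ln(19.82686)/0.0628 = 2.98704/0.0628

t ≈ 47.6 years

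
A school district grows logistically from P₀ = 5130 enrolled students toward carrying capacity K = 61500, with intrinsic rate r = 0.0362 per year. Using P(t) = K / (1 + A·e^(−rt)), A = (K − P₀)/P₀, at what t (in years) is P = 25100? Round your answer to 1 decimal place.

t ≈ 55.9 years

A = (61500 − 5130)/5130 = 10.9883
25100 = 61500/(1 + 10.9883·e^(−0.0362t)) → 1 + 10.9883·e^(−0.0362t) = 2.4502
e^(−0.0362t) = 0.131977 → t = ln(7.5771)/0.0362 = 2.02513/0.0362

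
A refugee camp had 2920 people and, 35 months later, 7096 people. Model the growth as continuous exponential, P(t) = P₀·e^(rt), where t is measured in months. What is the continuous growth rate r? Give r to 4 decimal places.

r ≈ 0.0254 per month

7096 = 2920 · e^(r·35)
e^(35r) = 7096/2920 = 2.43014
r = ln(2.43014) / 35 = 0.88795 / 35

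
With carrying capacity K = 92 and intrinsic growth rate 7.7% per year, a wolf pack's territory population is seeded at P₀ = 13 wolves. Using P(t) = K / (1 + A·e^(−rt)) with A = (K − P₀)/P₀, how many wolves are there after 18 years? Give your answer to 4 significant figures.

A = (92 − 13)/13 = 6.07692
P(18) = 92 / (1 + 6.07692·e^(−0.077·18)) = 92 / (1 + 6.07692·0.250074)
= 92 / 2.51968 ≈ 36.51

≈ 36.51 wolves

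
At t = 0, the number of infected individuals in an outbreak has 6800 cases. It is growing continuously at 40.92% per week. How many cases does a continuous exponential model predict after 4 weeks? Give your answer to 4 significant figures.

P(4) = 6800 · e^(0.4092·4) = 6800 · e^(1.6368)
= 6800 · 5.1387 ≈ 34943.16

≈ 34,940 cases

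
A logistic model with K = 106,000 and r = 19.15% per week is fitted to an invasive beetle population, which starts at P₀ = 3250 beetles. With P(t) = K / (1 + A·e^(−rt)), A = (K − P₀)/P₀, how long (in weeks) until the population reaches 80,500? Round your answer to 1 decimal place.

t ≈ 24.0 weeks

A = (106000 − 3250)/3250 = 31.61538
80500 = 106000/(1 + 31.61538·e^(−0.1915t)) → 1 + 31.61538·e^(−0.1915t) = 1.31677
e^(−0.1915t) = 0.010019 → t = ln(99.80543)/0.1915 = 4.60322/0.1915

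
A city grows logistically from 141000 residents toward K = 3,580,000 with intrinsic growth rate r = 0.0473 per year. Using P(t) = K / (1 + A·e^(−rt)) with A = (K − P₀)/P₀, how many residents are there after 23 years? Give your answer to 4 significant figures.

A = (3580000 − 141000)/141000 = 24.39007
P(23) = 3580000 / (1 + 24.39007·e^(−0.0473·23)) = 3580000 / (1 + 24.39007·0.336923)
= 3580000 / 9.21758 ≈ 388388.15

≈ 388,400 residents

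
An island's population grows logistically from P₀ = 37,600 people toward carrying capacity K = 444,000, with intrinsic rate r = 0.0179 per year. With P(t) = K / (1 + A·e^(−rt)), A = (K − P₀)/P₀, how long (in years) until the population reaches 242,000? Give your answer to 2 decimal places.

A = (444000 − 37600)/37600 = 10.80851
242000 = 444000/(1 + 10.80851·e^(−0.0179t)) → 1 + 10.80851·e^(−0.0179t) = 1.83471
e^(−0.0179t) = 0.077227 → t = ln(12.94881)/0.0179 = 2.561/0.0179

t ≈ 143.07 years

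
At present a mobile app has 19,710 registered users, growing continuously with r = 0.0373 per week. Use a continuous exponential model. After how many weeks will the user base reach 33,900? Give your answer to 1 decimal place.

33900 = 19710 · e^(0.0373·t)
t = ln(33900/19710) / 0.0373 = ln(1.71994) / 0.0373 = 0.54229 / 0.0373

t ≈ 14.5 weeks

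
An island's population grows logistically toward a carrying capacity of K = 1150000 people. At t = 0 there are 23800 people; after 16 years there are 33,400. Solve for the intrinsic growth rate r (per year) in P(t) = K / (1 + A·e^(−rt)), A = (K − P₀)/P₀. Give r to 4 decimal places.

A = (1150000 − 23800)/23800 = 47.31933
33400 = 1150000/(1 + 47.31933·e^(−r·16)) → e^(−16r) = (34.43114 − 1)/47.31933 = 0.706501
r = −ln(0.706501)/16 = 0.34743/16

r ≈ 0.0217 per year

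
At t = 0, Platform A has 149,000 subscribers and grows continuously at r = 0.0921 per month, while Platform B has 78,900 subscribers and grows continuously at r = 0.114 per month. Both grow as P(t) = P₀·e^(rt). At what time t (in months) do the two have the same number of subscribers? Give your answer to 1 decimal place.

t ≈ 29.0 months

149000·e^(0.0921t) = 78900·e^(0.114t)
149000/78900 = e^((0.114 − 0.0921)t) → ln(1.88847) = 0.0219·t
t = 0.63577 / 0.0219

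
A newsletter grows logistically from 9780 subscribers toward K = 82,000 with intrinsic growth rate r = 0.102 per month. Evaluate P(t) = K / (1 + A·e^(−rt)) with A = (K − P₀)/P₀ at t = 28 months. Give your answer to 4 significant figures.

A = (82000 − 9780)/9780 = 7.38446
P(28) = 82000 / (1 + 7.38446·e^(−0.102·28)) = 82000 / (1 + 7.38446·0.057498)
= 82000 / 1.42459 ≈ 57560.27

≈ 57,560 subscribers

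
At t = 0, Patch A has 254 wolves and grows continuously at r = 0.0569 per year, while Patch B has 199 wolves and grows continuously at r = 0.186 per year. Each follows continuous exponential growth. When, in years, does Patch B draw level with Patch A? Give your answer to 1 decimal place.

t ≈ 1.9 years

254·e^(0.0569t) = 199·e^(0.186t)
254/199 = e^((0.186 − 0.0569)t) → ln(1.27638) = 0.1291·t
t = 0.24403 / 0.1291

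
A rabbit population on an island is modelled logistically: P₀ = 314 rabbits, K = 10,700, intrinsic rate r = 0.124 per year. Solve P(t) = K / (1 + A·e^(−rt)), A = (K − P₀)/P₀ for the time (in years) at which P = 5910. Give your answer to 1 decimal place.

A = (10700 − 314)/314 = 33.07643
5910 = 10700/(1 + 33.07643·e^(−0.124t)) → 1 + 33.07643·e^(−0.124t) = 1.81049
e^(−0.124t) = 0.024504 → t = ln(40.81038)/0.124 = 3.70894/0.124

t ≈ 29.9 years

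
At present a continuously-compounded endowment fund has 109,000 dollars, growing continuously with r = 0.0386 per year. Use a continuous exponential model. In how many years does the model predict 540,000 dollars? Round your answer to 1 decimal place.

540000 = 109000 · e^(0.0386·t)
t = ln(540000/109000) / 0.0386 = ln(4.95413) / 0.0386 = 1.60022 / 0.0386

t ≈ 41.5 years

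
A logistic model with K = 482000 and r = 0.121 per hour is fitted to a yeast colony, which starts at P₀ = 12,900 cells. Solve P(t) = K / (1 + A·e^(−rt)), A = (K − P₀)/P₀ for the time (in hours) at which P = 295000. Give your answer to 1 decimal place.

t ≈ 33.5 hours

A = (482000 − 12900)/12900 = 36.36434
295000 = 482000/(1 + 36.36434·e^(−0.121t)) → 1 + 36.36434·e^(−0.121t) = 1.6339
e^(−0.121t) = 0.017432 → t = ln(57.36621)/0.121 = 4.04946/0.121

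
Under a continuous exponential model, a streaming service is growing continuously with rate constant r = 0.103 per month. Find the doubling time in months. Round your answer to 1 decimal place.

doubling time = ln(2) / |r| = 0.69315 / 0.103

doubling time ≈ 6.7 months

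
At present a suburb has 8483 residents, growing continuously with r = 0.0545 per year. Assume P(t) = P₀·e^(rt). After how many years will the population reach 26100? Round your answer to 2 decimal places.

26100 = 8483 · e^(0.0545·t)
t = ln(26100/8483) / 0.0545 = ln(3.07674) / 0.0545 = 1.12387 / 0.0545

t ≈ 20.62 years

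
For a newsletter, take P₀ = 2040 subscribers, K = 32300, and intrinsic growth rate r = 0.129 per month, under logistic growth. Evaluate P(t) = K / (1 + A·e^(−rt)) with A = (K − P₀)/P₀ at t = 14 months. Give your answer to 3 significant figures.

A = (32300 − 2040)/2040 = 14.83333
P(14) = 32300 / (1 + 14.83333·e^(−0.129·14)) = 32300 / (1 + 14.83333·0.16431)
= 32300 / 3.43727 ≈ 9397

≈ 9,400 subscribers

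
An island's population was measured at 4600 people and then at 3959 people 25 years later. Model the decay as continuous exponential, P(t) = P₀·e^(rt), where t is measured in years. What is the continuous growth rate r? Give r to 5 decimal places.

3959 = 4600 · e^(r·25)
e^(25r) = 3959/4600 = 0.86065
r = ln(0.86065) / 25 = -0.15006 / 25

r ≈ -0.00600 per year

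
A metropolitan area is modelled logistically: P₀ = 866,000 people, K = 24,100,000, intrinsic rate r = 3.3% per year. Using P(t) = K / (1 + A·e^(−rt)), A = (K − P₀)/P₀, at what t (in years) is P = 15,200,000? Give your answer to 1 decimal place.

t ≈ 115.9 years

A = (24100000 − 866000)/866000 = 26.8291
15200000 = 24100000/(1 + 26.8291·e^(−0.033t)) → 1 + 26.8291·e^(−0.033t) = 1.58553
e^(−0.033t) = 0.021824 → t = ln(45.82048)/0.033 = 3.82473/0.033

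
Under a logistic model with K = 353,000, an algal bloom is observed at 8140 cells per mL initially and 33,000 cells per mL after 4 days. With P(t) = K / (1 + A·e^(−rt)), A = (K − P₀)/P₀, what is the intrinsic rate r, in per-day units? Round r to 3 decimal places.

A = (353000 − 8140)/8140 = 42.36609
33000 = 353000/(1 + 42.36609·e^(−r·4)) → e^(−4r) = (10.69697 − 1)/42.36609 = 0.228885
r = −ln(0.228885)/4 = 1.47453/4

r ≈ 0.369 per day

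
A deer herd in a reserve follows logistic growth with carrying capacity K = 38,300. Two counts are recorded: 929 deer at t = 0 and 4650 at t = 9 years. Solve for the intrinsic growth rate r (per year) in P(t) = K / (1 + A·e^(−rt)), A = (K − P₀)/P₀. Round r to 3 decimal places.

A = (38300 − 929)/929 = 40.22713
4650 = 38300/(1 + 40.22713·e^(−r·9)) → e^(−9r) = (8.23656 − 1)/40.22713 = 0.179893
r = −ln(0.179893)/9 = 1.7154/9

r ≈ 0.191 per year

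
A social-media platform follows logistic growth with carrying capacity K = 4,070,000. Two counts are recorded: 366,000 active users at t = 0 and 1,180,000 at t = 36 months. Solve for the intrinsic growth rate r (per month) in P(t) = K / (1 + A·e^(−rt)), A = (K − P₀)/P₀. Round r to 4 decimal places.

r ≈ 0.0394 per month

A = (4070000 − 366000)/366000 = 10.12022
1180000 = 4070000/(1 + 10.12022·e^(−r·36)) → e^(−36r) = (3.44915 − 1)/10.12022 = 0.242006
r = −ln(0.242006)/36 = 1.41879/36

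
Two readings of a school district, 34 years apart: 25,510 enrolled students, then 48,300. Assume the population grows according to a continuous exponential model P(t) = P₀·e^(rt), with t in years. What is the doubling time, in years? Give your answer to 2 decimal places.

doubling time ≈ 36.92 years

r = ln(48300/25510) / 34 = ln(1.89338) / 34 ≈ 0.018775 per year
doubling time = ln 2 / |r| = 0.69315 / 0.018775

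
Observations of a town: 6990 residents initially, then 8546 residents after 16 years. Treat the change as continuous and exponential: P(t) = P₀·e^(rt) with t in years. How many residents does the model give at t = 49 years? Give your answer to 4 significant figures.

r = ln(8546/6990) / 16 ≈ 0.012561 per year
P(49) = 6990 · e^(0.012561·49) = 6990 · 1.8506 ≈ 12935.69

≈ 12,940 residents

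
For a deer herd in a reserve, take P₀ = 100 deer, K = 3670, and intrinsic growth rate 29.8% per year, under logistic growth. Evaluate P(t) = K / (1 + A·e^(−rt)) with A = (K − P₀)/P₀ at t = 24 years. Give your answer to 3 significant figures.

≈ 3,570 deer

A = (3670 − 100)/100 = 35.7
P(24) = 3670 / (1 + 35.7·e^(−0.298·24)) = 3670 / (1 + 35.7·0.000783)
= 3670 / 1.02796 ≈ 3570.17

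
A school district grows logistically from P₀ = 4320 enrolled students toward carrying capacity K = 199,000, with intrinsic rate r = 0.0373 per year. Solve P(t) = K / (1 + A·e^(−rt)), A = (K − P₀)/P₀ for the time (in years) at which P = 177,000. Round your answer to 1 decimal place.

t ≈ 158.0 years

A = (199000 − 4320)/4320 = 45.06481
177000 = 199000/(1 + 45.06481·e^(−0.0373t)) → 1 + 45.06481·e^(−0.0373t) = 1.12429
e^(−0.0373t) = 0.002758 → t = ln(362.56692)/0.0373 = 5.89321/0.0373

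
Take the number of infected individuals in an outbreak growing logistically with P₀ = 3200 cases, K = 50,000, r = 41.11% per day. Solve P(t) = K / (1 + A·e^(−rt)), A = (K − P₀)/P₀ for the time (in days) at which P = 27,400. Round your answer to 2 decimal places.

t ≈ 6.99 days

A = (50000 − 3200)/3200 = 14.625
27400 = 50000/(1 + 14.625·e^(−0.4111t)) → 1 + 14.625·e^(−0.4111t) = 1.82482
e^(−0.4111t) = 0.056398 → t = ln(17.73119)/0.4111 = 2.87533/0.4111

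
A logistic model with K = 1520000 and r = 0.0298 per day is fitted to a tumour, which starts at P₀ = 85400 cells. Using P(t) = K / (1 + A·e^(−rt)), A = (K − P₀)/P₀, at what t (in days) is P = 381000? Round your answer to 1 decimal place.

A = (1520000 − 85400)/85400 = 16.79859
381000 = 1520000/(1 + 16.79859·e^(−0.0298t)) → 1 + 16.79859·e^(−0.0298t) = 3.9895
e^(−0.0298t) = 0.177961 → t = ln(5.6192)/0.0298 = 1.72619/0.0298

t ≈ 57.9 days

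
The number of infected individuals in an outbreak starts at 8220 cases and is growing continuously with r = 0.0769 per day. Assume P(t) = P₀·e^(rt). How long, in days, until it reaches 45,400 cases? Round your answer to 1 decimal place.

45400 = 8220 · e^(0.0769·t)
t = ln(45400/8220) / 0.0769 = ln(5.52311) / 0.0769 = 1.70894 / 0.0769

t ≈ 22.2 days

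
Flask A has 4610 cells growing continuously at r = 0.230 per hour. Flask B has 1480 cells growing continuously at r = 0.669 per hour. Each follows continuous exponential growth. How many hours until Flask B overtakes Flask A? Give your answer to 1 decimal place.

t ≈ 2.6 hours

4610·e^(0.23t) = 1480·e^(0.669t)
4610/1480 = e^((0.669 − 0.23)t) → ln(3.11486) = 0.439·t
t = 1.13619 / 0.439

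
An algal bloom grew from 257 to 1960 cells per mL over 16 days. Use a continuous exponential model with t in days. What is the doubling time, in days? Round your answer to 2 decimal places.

doubling time ≈ 5.46 days

r = ln(1960/257) / 16 = ln(7.62646) / 16 ≈ 0.126976 per day
doubling time = ln 2 / |r| = 0.69315 / 0.126976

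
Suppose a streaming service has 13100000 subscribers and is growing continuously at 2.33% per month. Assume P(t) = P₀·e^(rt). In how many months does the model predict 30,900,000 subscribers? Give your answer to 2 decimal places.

t ≈ 36.83 months

30900000 = 13100000 · e^(0.0233·t)
t = ln(30900000/13100000) / 0.0233 = ln(2.35878) / 0.0233 = 0.85814 / 0.0233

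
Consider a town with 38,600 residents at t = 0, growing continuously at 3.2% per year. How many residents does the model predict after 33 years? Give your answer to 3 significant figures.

≈ 111,000 residents

P(33) = 38600 · e^(0.032·33) = 38600 · e^(1.056)
= 38600 · 2.87485 ≈ 110969.15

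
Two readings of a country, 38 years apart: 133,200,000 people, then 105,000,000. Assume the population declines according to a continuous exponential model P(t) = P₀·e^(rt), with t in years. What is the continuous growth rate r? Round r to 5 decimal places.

r ≈ -0.00626 per year

105000000 = 133200000 · e^(r·38)
e^(38r) = 105000000/133200000 = 0.78829
r = ln(0.78829) / 38 = -0.23789 / 38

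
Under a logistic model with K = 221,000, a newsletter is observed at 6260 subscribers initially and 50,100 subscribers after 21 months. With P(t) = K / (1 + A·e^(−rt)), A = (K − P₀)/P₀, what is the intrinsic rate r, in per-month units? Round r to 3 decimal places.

r ≈ 0.110 per month

A = (221000 − 6260)/6260 = 34.30351
50100 = 221000/(1 + 34.30351·e^(−r·21)) → e^(−21r) = (4.41118 − 1)/34.30351 = 0.099441
r = −ln(0.099441)/21 = 2.30819/21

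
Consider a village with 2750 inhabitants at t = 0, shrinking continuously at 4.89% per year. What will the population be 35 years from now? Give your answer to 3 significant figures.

≈ 497 inhabitants

P(35) = 2750 · e^(-0.0489·35) = 2750 · e^(-1.7115)
= 2750 · 0.18059 ≈ 496.64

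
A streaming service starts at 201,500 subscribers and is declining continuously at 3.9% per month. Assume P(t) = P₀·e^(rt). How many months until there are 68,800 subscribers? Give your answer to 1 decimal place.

t ≈ 27.6 months

68800 = 201500 · e^(-0.039·t)
t = ln(68800/201500) / -0.039 = ln(0.34144) / -0.039 = -1.07459 / -0.039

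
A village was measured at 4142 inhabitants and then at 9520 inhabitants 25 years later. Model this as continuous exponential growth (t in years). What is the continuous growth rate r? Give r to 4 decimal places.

r ≈ 0.0333 per year

9520 = 4142 · e^(r·25)
e^(25r) = 9520/4142 = 2.29841
r = ln(2.29841) / 25 = 0.83222 / 25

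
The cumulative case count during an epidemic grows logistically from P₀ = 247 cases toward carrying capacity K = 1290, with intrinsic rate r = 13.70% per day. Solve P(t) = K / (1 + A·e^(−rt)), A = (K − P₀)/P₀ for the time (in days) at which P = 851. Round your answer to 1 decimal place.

t ≈ 15.3 days

A = (1290 − 247)/247 = 4.22267
851 = 1290/(1 + 4.22267·e^(−0.137t)) → 1 + 4.22267·e^(−0.137t) = 1.51586
e^(−0.137t) = 0.122165 → t = ln(8.18564)/0.137 = 2.10238/0.137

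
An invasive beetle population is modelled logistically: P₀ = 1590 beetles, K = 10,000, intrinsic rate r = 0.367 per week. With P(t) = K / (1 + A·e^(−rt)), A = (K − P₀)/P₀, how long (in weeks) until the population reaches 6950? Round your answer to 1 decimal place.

t ≈ 6.8 weeks

A = (10000 − 1590)/1590 = 5.28931
6950 = 10000/(1 + 5.28931·e^(−0.367t)) → 1 + 5.28931·e^(−0.367t) = 1.43885
e^(−0.367t) = 0.082969 → t = ln(12.05269)/0.367 = 2.48929/0.367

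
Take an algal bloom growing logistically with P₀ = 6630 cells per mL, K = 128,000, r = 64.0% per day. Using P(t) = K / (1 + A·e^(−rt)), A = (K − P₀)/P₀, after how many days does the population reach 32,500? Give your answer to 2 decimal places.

t ≈ 2.86 days

A = (128000 − 6630)/6630 = 18.30618
32500 = 128000/(1 + 18.30618·e^(−0.64t)) → 1 + 18.30618·e^(−0.64t) = 3.93846
e^(−0.64t) = 0.160517 → t = ln(6.22985)/0.64 = 1.82935/0.64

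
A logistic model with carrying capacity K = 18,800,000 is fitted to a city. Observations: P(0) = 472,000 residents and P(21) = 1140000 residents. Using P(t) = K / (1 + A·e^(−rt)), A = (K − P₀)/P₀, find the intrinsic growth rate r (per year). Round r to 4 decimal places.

r ≈ 0.0438 per year

A = (18800000 − 472000)/472000 = 38.83051
1140000 = 18800000/(1 + 38.83051·e^(−r·21)) → e^(−21r) = (16.49123 − 1)/38.83051 = 0.398945
r = −ln(0.398945)/21 = 0.91893/21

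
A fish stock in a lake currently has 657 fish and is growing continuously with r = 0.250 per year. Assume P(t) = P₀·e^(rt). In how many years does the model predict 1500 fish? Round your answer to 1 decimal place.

t ≈ 3.3 years

1500 = 657 · e^(0.25·t)
t = ln(1500/657) / 0.25 = ln(2.28311) / 0.25 = 0.82554 / 0.25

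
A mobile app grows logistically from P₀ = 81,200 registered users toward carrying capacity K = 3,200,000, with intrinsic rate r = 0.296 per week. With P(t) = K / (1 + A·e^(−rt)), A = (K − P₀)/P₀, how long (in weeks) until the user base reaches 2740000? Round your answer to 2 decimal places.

A = (3200000 − 81200)/81200 = 38.40887
2740000 = 3200000/(1 + 38.40887·e^(−0.296t)) → 1 + 38.40887·e^(−0.296t) = 1.16788
e^(−0.296t) = 0.004371 → t = ln(228.78325)/0.296 = 5.43278/0.296

t ≈ 18.35 weeks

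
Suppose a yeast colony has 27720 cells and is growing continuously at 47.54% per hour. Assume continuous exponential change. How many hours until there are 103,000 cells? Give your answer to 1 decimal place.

103000 = 27720 · e^(0.4754·t)
t = ln(103000/27720) / 0.4754 = ln(3.71573) / 0.4754 = 1.31257 / 0.4754

t ≈ 2.8 hours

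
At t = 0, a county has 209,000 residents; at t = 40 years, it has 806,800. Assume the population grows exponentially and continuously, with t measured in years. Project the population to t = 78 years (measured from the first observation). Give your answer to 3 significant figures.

≈ 2,910,000 residents

r = ln(806800/209000) / 40 ≈ 0.033769 per year
P(78) = 209000 · e^(0.033769·78) = 209000 · 13.92862 ≈ 2911082.5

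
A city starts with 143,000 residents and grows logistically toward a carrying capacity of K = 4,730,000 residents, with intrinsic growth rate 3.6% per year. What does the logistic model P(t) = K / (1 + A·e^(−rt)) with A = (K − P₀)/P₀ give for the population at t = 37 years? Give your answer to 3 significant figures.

≈ 500,000 residents

A = (4730000 − 143000)/143000 = 32.07692
P(37) = 4730000 / (1 + 32.07692·e^(−0.036·37)) = 4730000 / (1 + 32.07692·0.263949)
= 4730000 / 9.46667 ≈ 499647.9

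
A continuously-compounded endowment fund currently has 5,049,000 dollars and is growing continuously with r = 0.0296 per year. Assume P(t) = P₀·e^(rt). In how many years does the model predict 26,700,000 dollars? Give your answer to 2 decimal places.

26700000 = 5049000 · e^(0.0296·t)
t = ln(26700000/5049000) / 0.0296 = ln(5.28818) / 0.0296 = 1.66547 / 0.0296

t ≈ 56.27 years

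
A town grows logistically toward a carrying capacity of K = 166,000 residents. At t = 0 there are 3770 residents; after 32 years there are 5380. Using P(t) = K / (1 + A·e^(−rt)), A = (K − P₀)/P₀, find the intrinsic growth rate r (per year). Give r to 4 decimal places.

A = (166000 − 3770)/3770 = 43.03183
5380 = 166000/(1 + 43.03183·e^(−r·32)) → e^(−32r) = (30.85502 − 1)/43.03183 = 0.693789
r = −ln(0.693789)/32 = 0.36559/32

r ≈ 0.0114 per year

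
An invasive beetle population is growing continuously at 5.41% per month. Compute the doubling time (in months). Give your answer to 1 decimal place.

doubling time ≈ 12.8 months

doubling time = ln(2) / |r| = 0.69315 / 0.0541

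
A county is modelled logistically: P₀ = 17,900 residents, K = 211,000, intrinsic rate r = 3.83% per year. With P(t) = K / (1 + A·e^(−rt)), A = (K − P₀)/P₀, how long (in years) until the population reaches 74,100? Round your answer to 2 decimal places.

A = (211000 − 17900)/17900 = 10.78771
74100 = 211000/(1 + 10.78771·e^(−0.0383t)) → 1 + 10.78771·e^(−0.0383t) = 2.8475
e^(−0.0383t) = 0.17126 → t = ln(5.83907)/0.0383 = 1.76457/0.0383

t ≈ 46.07 years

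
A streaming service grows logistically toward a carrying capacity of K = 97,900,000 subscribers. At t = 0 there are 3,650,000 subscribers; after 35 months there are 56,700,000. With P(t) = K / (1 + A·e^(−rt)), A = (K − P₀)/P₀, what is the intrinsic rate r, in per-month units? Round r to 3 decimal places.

r ≈ 0.102 per month

A = (97900000 − 3650000)/3650000 = 25.82192
56700000 = 97900000/(1 + 25.82192·e^(−r·35)) → e^(−35r) = (1.72663 − 1)/25.82192 = 0.02814
r = −ln(0.02814)/35 = 3.57056/35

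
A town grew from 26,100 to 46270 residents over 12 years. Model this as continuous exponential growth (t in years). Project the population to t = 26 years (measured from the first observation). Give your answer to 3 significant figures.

r = ln(46270/26100) / 12 ≈ 0.047713 per year
P(26) = 26100 · e^(0.047713·26) = 26100 · 3.45749 ≈ 90240.53

≈ 90,200 residents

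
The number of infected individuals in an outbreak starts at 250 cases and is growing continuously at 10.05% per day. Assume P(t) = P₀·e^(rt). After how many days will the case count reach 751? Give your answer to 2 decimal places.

t ≈ 10.94 days

751 = 250 · e^(0.1005·t)
t = ln(751/250) / 0.1005 = ln(3.004) / 0.1005 = 1.09994 / 0.1005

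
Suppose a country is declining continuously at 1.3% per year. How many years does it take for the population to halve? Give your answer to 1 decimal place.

half-life = ln(2) / |r| = 0.69315 / 0.013

half-life ≈ 53.3 years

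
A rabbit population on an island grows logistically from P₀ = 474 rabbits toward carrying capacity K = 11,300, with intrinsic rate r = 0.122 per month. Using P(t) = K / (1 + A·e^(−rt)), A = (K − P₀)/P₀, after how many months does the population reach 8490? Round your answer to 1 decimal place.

t ≈ 34.7 months

A = (11300 − 474)/474 = 22.83966
8490 = 11300/(1 + 22.83966·e^(−0.122t)) → 1 + 22.83966·e^(−0.122t) = 1.33098
e^(−0.122t) = 0.014491 → t = ln(69.00667)/0.122 = 4.2342/0.122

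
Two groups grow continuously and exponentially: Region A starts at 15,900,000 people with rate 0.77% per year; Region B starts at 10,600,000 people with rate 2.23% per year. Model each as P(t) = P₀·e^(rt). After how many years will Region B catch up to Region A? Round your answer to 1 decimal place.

t ≈ 27.8 years

15900000·e^(0.0077t) = 10600000·e^(0.0223t)
15900000/10600000 = e^((0.0223 − 0.0077)t) → ln(1.5) = 0.0146·t
t = 0.40547 / 0.0146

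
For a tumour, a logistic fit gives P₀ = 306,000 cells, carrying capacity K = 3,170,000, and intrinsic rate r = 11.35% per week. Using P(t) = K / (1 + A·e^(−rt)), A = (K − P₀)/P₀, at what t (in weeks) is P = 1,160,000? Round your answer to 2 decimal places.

t ≈ 14.86 weeks

A = (3170000 − 306000)/306000 = 9.35948
1160000 = 3170000/(1 + 9.35948·e^(−0.1135t)) → 1 + 9.35948·e^(−0.1135t) = 2.73276
e^(−0.1135t) = 0.185134 → t = ln(5.40149)/0.1135 = 1.68667/0.1135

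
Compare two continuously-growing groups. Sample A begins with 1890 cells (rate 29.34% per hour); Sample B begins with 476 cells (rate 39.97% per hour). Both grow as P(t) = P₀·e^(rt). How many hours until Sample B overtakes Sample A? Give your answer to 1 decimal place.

t ≈ 13.0 hours

1890·e^(0.2934t) = 476·e^(0.3997t)
1890/476 = e^((0.3997 − 0.2934)t) → ln(3.97059) = 0.1063·t
t = 1.37891 / 0.1063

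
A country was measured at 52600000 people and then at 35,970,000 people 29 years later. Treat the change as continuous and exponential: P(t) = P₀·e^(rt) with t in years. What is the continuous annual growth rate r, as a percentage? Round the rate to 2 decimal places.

r ≈ -1.31% per year

35970000 = 52600000 · e^(r·29)
e^(29r) = 35970000/52600000 = 0.68384
r = ln(0.68384) / 29 = -0.38003 / 29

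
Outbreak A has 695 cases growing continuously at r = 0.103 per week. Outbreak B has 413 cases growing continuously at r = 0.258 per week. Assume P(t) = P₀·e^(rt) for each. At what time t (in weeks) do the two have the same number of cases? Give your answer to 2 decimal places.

695·e^(0.103t) = 413·e^(0.258t)
695/413 = e^((0.258 − 0.103)t) → ln(1.68281) = 0.155·t
t = 0.52046 / 0.155

t ≈ 3.36 weeks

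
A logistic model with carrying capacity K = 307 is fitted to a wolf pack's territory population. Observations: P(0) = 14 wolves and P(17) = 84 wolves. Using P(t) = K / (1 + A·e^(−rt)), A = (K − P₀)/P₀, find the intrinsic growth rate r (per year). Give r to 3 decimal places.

r ≈ 0.121 per year

A = (307 − 14)/14 = 20.92857
84 = 307/(1 + 20.92857·e^(−r·17)) → e^(−17r) = (3.65476 − 1)/20.92857 = 0.126849
r = −ln(0.126849)/17 = 2.06476/17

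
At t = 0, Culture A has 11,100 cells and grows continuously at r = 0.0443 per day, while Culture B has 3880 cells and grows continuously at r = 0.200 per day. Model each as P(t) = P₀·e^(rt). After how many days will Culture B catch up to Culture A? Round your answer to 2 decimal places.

11100·e^(0.0443t) = 3880·e^(0.2t)
11100/3880 = e^((0.2 − 0.0443)t) → ln(2.86082) = 0.1557·t
t = 1.05111 / 0.1557

t ≈ 6.75 days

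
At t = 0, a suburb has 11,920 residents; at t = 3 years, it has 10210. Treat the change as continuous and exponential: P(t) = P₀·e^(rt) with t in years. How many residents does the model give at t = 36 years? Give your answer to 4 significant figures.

r = ln(10210/11920) / 3 ≈ -0.051617 per year
P(36) = 11920 · e^(-0.051617·36) = 11920 · 0.15595 ≈ 1858.96

≈ 1,859 residents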